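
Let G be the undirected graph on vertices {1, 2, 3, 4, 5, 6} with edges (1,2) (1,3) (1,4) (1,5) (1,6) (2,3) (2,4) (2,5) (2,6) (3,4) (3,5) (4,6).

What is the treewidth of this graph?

A width-3 tree decomposition is:
Bags: B1 = {1, 2, 3, 4}  B2 = {1, 2, 3, 5}  B3 = {1, 2, 4, 6}
Tree: B1–B2, B1–B3
Every bag has size at most 4, so the width is 4 − 1 = 3 and tw(G) ≤ 3. For the lower bound, the 4 vertices {1, 2, 3, 4} are pairwise adjacent, and any tree decomposition puts a clique entirely inside one bag — forcing width ≥ 3. Hence tw(G) = 3 exactly.

3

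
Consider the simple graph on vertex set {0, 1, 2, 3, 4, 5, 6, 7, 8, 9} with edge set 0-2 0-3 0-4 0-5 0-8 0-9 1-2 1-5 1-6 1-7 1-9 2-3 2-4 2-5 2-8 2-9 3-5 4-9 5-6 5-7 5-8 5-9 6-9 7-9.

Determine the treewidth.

A width-3 tree decomposition is:
Bags: B1 = {0, 2, 5, 8}  B2 = {0, 2, 3, 5}  B3 = {0, 2, 5, 9}  B4 = {1, 2, 5, 9}  B5 = {1, 5, 7, 9}  B6 = {0, 2, 4, 9}  B7 = {1, 5, 6, 9}
Tree: B1–B2, B1–B3, B3–B4, B4–B5, B3–B6, B4–B7
The largest bag has 4 vertices, giving width 3; this decomposition certifies tw(G) ≤ 3. On the other hand G contains the 4-clique {0, 2, 4, 9}. A clique must lie in a single bag of any decomposition, so no decomposition can have width below 3. Therefore the treewidth is 3.

3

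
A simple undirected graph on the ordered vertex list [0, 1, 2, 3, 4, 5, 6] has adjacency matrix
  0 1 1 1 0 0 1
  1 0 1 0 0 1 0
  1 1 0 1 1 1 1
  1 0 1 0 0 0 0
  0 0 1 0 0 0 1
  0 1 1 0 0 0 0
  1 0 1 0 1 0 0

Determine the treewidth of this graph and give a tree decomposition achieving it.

Treewidth 2.
One optimal decomposition is:
Bags: B1 = {0, 1, 2}  B2 = {0, 2, 6}  B3 = {0, 2, 3}  B4 = {2, 4, 6}  B5 = {1, 2, 5}
Tree: B1–B2, B2–B3, B2–B4, B1–B5

Every bag has size at most 3, so the width is 3 − 1 = 2 and tw(G) ≤ 2. Conversely, {0, 1, 2} is a clique of size 3, and the vertices of any clique must share a bag in every tree decomposition; so some bag has ≥ 3 vertices and tw(G) ≥ 2. The upper and lower bounds meet at 2, so that is the treewidth.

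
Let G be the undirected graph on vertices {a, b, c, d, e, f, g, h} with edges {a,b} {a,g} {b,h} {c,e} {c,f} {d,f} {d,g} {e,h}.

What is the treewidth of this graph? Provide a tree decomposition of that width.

The largest bag has 3 vertices, giving width 2; this decomposition certifies tw(G) ≤ 2. The edges d–g–a–b–h–e–c–f–d form a cycle, so G is not a tree and its treewidth is at least 2. Therefore the treewidth is 2.

Treewidth 2.
One optimal decomposition is:
Bags: B1 = {a, d, g}  B2 = {a, b, d}  B3 = {b, d, h}  B4 = {d, e, h}  B5 = {c, d, e}  B6 = {c, d, f}
Tree: B1–B2, B2–B3, B3–B4, B4–B5, B5–B6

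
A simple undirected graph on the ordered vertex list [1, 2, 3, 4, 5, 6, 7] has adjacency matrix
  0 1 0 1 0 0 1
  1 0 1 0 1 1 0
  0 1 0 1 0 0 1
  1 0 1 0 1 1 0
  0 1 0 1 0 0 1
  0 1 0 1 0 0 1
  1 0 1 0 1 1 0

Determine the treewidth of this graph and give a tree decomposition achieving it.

Every bag has size at most 4, so the width is 4 − 1 = 3 and tw(G) ≤ 3. For the lower bound: the 4 vertex sets {3,4}, {5,7}, {2}, {1} are disjoint, each induces a connected subgraph, and every pair is joined by at least one edge of G. Contracting each set to a single vertex therefore yields K_{4} as a minor, and since treewidth is minor-monotone, tw(G) ≥ tw(K_{4}) = 3. Hence tw(G) = 3 exactly.

Treewidth 3.
Bags: B1 = {2, 3, 4, 7}  B2 = {2, 4, 5, 7}  B3 = {1, 2, 4, 7}  B4 = {2, 4, 6, 7}
Tree: B1–B2, B2–B3, B3–B4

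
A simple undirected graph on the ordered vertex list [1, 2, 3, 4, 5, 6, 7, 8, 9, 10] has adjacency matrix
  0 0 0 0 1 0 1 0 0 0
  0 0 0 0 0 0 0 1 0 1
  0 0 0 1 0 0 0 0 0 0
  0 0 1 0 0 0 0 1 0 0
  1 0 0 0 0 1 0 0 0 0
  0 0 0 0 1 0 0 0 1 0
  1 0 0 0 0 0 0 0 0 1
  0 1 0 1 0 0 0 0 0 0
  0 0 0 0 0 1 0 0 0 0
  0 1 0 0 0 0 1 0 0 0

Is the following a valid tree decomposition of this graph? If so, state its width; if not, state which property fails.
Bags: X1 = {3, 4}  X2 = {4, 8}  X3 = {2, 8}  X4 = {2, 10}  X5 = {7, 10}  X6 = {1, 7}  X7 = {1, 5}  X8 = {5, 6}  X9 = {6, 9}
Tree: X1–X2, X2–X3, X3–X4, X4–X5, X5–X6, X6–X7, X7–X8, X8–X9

Yes; width 1.

Vertex coverage: the bags together contain {1, 2, 3, 4, 5, 6, 7, 8, 9, 10}, the full vertex set. Edge coverage: each edge of G has both endpoints in at least one bag. Running intersection: for every vertex, the bags containing it form a connected subtree. All three properties hold, so this is a valid tree decomposition of width max|bag| − 1 = 1, and hence tw(G) ≤ 1.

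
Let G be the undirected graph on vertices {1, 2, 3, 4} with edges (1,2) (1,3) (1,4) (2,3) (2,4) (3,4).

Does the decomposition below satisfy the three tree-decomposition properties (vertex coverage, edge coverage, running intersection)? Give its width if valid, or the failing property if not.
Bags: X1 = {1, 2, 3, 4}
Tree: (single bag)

Vertex coverage: the bags together contain {1, 2, 3, 4}, the full vertex set. Edge coverage: each edge of G has both endpoints in at least one bag. Running intersection: for every vertex, the bags containing it form a connected subtree. All three properties hold, so this is a valid tree decomposition of width max|bag| − 1 = 3, and hence tw(G) ≤ 3.

Yes; width 3.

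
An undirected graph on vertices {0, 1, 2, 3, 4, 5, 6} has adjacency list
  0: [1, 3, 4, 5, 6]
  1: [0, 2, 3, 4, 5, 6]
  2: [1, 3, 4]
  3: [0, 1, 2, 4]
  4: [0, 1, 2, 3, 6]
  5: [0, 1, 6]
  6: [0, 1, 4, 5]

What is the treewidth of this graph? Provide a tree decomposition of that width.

Treewidth 3.
One optimal decomposition is:
Bags: B1 = {0, 1, 4, 6}  B2 = {0, 1, 3, 4}  B3 = {0, 1, 5, 6}  B4 = {1, 2, 3, 4}
Tree: B1–B2, B1–B3, B2–B4

Every bag has size at most 4, so the width is 4 − 1 = 3 and tw(G) ≤ 3. Conversely, {0, 1, 3, 4} is a clique of size 4, and the vertices of any clique must share a bag in every tree decomposition; so some bag has ≥ 4 vertices and tw(G) ≥ 3. The upper and lower bounds meet at 3, so that is the treewidth.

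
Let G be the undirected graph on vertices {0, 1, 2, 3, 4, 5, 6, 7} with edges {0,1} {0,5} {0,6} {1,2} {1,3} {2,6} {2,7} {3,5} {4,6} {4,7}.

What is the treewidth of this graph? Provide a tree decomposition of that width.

Treewidth 2.
Bags: B1 = {4, 6, 7}  B2 = {2, 6, 7}  B3 = {0, 2, 6}  B4 = {0, 1, 2}  B5 = {0, 1, 5}  B6 = {1, 3, 5}
Tree: B1–B2, B2–B3, B3–B4, B4–B5, B5–B6

Each bag holds 3 vertices, so the decomposition has width 2, which upper-bounds the treewidth. Since 4–7–2–6–4 is a cycle in G, G is not acyclic. Forests are exactly the graphs of treewidth ≤ 1, so tw(G) ≥ 2. Therefore the treewidth is 2.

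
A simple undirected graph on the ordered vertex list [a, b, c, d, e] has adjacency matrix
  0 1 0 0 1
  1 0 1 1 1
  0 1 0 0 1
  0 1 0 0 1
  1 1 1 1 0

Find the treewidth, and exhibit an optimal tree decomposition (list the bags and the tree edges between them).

Treewidth 2.
One optimal decomposition is:
Bags: B1 = {a, b, e}  B2 = {b, c, e}  B3 = {b, d, e}
Tree: B1–B2, B1–B3

Each bag holds 3 vertices, so the decomposition has width 2, which upper-bounds the treewidth. For the lower bound, the 3 vertices {b, d, e} are pairwise adjacent, and any tree decomposition puts a clique entirely inside one bag — forcing width ≥ 2. The upper and lower bounds meet at 2, so that is the treewidth.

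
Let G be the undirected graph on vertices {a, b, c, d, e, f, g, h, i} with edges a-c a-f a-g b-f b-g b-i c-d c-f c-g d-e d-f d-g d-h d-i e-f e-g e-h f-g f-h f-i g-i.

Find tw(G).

3

A width-3 tree decomposition is:
Bags: B1 = {d, f, g, i}  B2 = {d, e, f, g}  B3 = {c, d, f, g}  B4 = {a, c, f, g}  B5 = {b, f, g, i}  B6 = {d, e, f, h}
Tree: B1–B2, B2–B3, B3–B4, B1–B5, B2–B6
Each bag holds 4 vertices, so the decomposition has width 3, which upper-bounds the treewidth. On the other hand G contains the 4-clique {d, e, f, g}. A clique must lie in a single bag of any decomposition, so no decomposition can have width below 3. Combining the bounds, tw(G) = 3.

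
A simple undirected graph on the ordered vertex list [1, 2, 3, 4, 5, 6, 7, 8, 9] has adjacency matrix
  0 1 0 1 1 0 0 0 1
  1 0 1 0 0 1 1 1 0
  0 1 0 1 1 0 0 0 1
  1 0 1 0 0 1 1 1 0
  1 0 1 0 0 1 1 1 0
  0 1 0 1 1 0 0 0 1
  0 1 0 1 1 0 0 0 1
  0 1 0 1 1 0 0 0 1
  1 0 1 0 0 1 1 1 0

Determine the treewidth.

A width-4 tree decomposition is:
Bags: B1 = {2, 4, 5, 7, 9}  B2 = {2, 4, 5, 8, 9}  B3 = {2, 4, 5, 6, 9}  B4 = {1, 2, 4, 5, 9}  B5 = {2, 3, 4, 5, 9}
Tree: B1–B2, B2–B3, B3–B4, B4–B5
Every bag has size at most 5, so the width is 5 − 1 = 4 and tw(G) ≤ 4. For the lower bound: the 5 vertex sets {4,7}, {8,9}, {5,6}, {2}, {1} are disjoint, each induces a connected subgraph, and every pair is joined by at least one edge of G. Contracting each set to a single vertex therefore yields K_{5} as a minor, and since treewidth is minor-monotone, tw(G) ≥ tw(K_{5}) = 4. Therefore the treewidth is 4.

4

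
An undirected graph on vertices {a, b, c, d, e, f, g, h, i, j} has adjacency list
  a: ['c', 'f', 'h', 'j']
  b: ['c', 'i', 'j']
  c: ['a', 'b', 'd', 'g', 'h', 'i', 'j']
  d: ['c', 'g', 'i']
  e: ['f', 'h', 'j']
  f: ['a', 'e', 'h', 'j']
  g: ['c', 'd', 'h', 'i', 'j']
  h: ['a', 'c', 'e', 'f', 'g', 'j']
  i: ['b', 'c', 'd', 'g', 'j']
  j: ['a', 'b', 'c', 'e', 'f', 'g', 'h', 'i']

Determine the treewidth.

3

A width-3 tree decomposition is:
Bags: B1 = {c, g, i, j}  B2 = {c, g, h, j}  B3 = {a, c, h, j}  B4 = {a, f, h, j}  B5 = {c, d, g, i}  B6 = {b, c, i, j}  B7 = {e, f, h, j}
Tree: B1–B2, B2–B3, B3–B4, B1–B5, B1–B6, B4–B7
The largest bag has 4 vertices, giving width 3; this decomposition certifies tw(G) ≤ 3. For the lower bound, the 4 vertices {c, d, g, i} are pairwise adjacent, and any tree decomposition puts a clique entirely inside one bag — forcing width ≥ 3. Combining the bounds, tw(G) = 3.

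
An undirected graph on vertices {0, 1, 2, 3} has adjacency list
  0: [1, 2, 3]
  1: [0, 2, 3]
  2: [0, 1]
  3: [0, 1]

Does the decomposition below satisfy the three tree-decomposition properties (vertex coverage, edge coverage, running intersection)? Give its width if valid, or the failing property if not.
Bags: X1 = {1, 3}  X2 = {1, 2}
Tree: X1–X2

A tree decomposition must satisfy three properties: every vertex lies in some bag; for every edge, both endpoints lie together in some bag; and for every vertex, the bags containing it form a connected subtree. Here vertex 0 appears in no bag, so the decomposition is invalid.

No — vertex 0 appears in no bag.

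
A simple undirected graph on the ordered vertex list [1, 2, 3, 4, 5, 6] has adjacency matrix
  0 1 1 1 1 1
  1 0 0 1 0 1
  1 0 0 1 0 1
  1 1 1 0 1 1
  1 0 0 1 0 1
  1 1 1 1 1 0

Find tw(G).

3

A width-3 tree decomposition is:
Bags: B1 = {1, 4, 5, 6}  B2 = {1, 2, 4, 6}  B3 = {1, 3, 4, 6}
Tree: B1–B2, B1–B3
Every bag has size at most 4, so the width is 4 − 1 = 3 and tw(G) ≤ 3. Conversely, {1, 2, 4, 6} is a clique of size 4, and the vertices of any clique must share a bag in every tree decomposition; so some bag has ≥ 4 vertices and tw(G) ≥ 3. The upper and lower bounds meet at 3, so that is the treewidth.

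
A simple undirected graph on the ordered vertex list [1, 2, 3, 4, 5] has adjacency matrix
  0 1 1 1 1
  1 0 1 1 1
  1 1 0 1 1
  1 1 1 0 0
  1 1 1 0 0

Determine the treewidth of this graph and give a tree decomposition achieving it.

Treewidth 3.
One optimal decomposition is:
Bags: B1 = {1, 2, 3, 5}  B2 = {1, 2, 3, 4}
Tree: B1–B2

The largest bag has 4 vertices, giving width 3; this decomposition certifies tw(G) ≤ 3. On the other hand G contains the 4-clique {1, 2, 3, 4}. A clique must lie in a single bag of any decomposition, so no decomposition can have width below 3. Combining the bounds, tw(G) = 3.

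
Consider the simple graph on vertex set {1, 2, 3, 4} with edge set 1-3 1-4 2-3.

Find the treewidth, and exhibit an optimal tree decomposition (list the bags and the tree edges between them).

Treewidth 1.
One such decomposition:
Bags: B1 = {1, 4}  B2 = {1, 3}  B3 = {2, 3}
Tree: B1–B2, B2–B3

Each bag holds 2 vertices, so the decomposition has width 1, which upper-bounds the treewidth. Any graph with an edge has treewidth ≥ 1, and G has the edge 4–1. Therefore the treewidth is 1.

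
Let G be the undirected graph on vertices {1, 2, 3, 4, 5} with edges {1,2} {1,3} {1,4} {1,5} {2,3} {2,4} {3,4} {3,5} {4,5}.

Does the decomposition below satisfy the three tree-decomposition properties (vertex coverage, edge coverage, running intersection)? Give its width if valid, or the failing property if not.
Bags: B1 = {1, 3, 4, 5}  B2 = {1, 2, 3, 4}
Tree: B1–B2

Yes; width 3.

Every vertex of G appears in some bag (union = {1, 2, 3, 4, 5}); every edge is covered by a bag; and for each vertex v the set of bags containing v is connected in the bag tree. The decomposition is therefore valid. The largest bag has 4 vertices, so the width is 3.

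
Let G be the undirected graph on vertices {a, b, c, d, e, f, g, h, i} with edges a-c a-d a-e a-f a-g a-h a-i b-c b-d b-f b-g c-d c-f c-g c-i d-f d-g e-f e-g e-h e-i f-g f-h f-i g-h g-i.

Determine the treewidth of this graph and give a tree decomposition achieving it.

The largest bag has 5 vertices, giving width 4; this decomposition certifies tw(G) ≤ 4. For the lower bound, the 5 vertices {a, c, d, f, g} are pairwise adjacent, and any tree decomposition puts a clique entirely inside one bag — forcing width ≥ 4. Hence tw(G) = 4 exactly.

Treewidth 4.
Bags: B1 = {a, c, f, g, i}  B2 = {a, c, d, f, g}  B3 = {a, e, f, g, i}  B4 = {b, c, d, f, g}  B5 = {a, e, f, g, h}
Tree: B1–B2, B1–B3, B2–B4, B3–B5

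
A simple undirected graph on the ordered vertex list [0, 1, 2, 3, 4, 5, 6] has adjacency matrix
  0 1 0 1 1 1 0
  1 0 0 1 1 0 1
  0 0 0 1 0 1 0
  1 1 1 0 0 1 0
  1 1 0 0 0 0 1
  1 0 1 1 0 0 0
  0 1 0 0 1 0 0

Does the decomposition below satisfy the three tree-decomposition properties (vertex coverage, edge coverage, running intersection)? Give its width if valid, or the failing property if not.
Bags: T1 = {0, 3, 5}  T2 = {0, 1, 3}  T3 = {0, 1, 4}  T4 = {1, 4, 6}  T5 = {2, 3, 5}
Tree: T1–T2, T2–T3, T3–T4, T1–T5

Yes; width 2.

Checking the three conditions: (i) the bags cover all of {0, 1, 2, 3, 4, 5, 6}; (ii) for each edge, some bag contains both endpoints; (iii) the bags containing any fixed vertex form a subtree. All hold, so the decomposition is valid with width 3 − 1 = 2.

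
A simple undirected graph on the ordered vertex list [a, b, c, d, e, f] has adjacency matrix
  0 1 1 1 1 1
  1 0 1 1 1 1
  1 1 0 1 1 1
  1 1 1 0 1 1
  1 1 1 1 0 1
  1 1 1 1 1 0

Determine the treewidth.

5

A width-5 tree decomposition is:
Bags: B1 = {a, b, c, d, e, f}
Tree: (single bag)
A single bag containing all 6 vertices is trivially a valid decomposition of width 5. For the lower bound, the 6 vertices {a, b, c, d, e, f} are pairwise adjacent, and any tree decomposition puts a clique entirely inside one bag — forcing width ≥ 5. Therefore the treewidth is 5.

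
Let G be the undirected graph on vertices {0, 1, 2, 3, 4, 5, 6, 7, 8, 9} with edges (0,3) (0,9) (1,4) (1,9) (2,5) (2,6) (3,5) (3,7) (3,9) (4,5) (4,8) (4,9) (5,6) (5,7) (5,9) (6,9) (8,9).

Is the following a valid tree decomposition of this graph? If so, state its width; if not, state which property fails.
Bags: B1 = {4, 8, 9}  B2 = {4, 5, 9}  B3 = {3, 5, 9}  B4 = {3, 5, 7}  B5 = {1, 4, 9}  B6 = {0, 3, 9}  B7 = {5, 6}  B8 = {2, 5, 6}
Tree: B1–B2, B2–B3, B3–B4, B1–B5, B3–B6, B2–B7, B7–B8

A tree decomposition must satisfy three properties: every vertex lies in some bag; for every edge, both endpoints lie together in some bag; and for every vertex, the bags containing it form a connected subtree. Here edge (9,6) lies in no bag, so the decomposition is invalid.

No — edge (9,6) lies in no bag.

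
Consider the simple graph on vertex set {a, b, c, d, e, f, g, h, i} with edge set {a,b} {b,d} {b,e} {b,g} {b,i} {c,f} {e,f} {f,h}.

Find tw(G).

1

A width-1 tree decomposition is:
Bags: B1 = {b, i}  B2 = {b, e}  B3 = {e, f}  B4 = {c, f}  B5 = {b, d}  B6 = {b, g}  B7 = {f, h}  B8 = {a, b}
Tree: B1–B2, B2–B3, B3–B4, B1–B5, B1–B6, B4–B7, B5–B8
The largest bag has 2 vertices, giving width 1; this decomposition certifies tw(G) ≤ 1. G has an edge, so its treewidth is at least 1. Hence tw(G) = 1 exactly.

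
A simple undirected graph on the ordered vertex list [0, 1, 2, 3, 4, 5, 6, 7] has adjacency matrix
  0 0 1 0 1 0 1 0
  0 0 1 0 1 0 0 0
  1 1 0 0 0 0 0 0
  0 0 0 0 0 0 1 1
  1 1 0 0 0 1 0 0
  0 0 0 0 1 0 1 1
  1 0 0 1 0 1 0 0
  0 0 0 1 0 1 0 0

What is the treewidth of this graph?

A width-2 tree decomposition is:
Bags: B1 = {1, 2, 4}  B2 = {0, 2, 4}  B3 = {0, 4, 5}  B4 = {0, 5, 6}  B5 = {5, 6, 7}  B6 = {3, 6, 7}
Tree: B1–B2, B2–B3, B3–B4, B4–B5, B5–B6
Every bag has size at most 3, so the width is 3 − 1 = 2 and tw(G) ≤ 2. Since 1–2–0–4–1 is a cycle in G, G is not acyclic. Forests are exactly the graphs of treewidth ≤ 1, so tw(G) ≥ 2. Hence tw(G) = 2 exactly.

2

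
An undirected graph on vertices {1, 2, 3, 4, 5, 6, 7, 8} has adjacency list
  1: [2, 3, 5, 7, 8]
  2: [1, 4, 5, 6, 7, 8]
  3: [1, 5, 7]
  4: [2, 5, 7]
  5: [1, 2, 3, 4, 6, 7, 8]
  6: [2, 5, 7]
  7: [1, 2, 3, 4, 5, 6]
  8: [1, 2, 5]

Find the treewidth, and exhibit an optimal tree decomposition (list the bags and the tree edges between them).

Every bag has size at most 4, so the width is 4 − 1 = 3 and tw(G) ≤ 3. Conversely, {1, 2, 5, 8} is a clique of size 4, and the vertices of any clique must share a bag in every tree decomposition; so some bag has ≥ 4 vertices and tw(G) ≥ 3. Hence tw(G) = 3 exactly.

Treewidth 3.
One optimal decomposition is:
Bags: B1 = {1, 2, 5, 8}  B2 = {1, 2, 5, 7}  B3 = {2, 5, 6, 7}  B4 = {1, 3, 5, 7}  B5 = {2, 4, 5, 7}
Tree: B1–B2, B2–B3, B2–B4, B2–B5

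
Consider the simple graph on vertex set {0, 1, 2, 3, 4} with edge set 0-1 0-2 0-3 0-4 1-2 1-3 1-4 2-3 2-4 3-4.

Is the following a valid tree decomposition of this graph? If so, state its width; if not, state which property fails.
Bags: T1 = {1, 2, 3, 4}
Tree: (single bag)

A tree decomposition must satisfy three properties: every vertex lies in some bag; for every edge, both endpoints lie together in some bag; and for every vertex, the bags containing it form a connected subtree. Here vertex 0 appears in no bag, so the decomposition is invalid.

No — vertex 0 appears in no bag.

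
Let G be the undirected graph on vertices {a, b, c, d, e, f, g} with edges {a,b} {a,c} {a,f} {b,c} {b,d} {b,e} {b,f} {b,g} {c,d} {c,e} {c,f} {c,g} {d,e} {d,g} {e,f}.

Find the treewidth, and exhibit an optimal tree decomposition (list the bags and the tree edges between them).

Treewidth 3.
One optimal decomposition is:
Bags: B1 = {b, c, e, f}  B2 = {b, c, d, e}  B3 = {a, b, c, f}  B4 = {b, c, d, g}
Tree: B1–B2, B1–B3, B2–B4

Every bag has size at most 4, so the width is 4 − 1 = 3 and tw(G) ≤ 3. On the other hand G contains the 4-clique {b, c, d, g}. A clique must lie in a single bag of any decomposition, so no decomposition can have width below 3. Therefore the treewidth is 3.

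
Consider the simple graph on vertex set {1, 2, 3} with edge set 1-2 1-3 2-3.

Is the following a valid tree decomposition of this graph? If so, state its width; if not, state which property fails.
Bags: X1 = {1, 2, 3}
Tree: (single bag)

Vertex coverage: the bags together contain {1, 2, 3}, the full vertex set. Edge coverage: each edge of G has both endpoints in at least one bag. Running intersection: for every vertex, the bags containing it form a connected subtree. All three properties hold, so this is a valid tree decomposition of width max|bag| − 1 = 2, and hence tw(G) ≤ 2.

Yes; width 2.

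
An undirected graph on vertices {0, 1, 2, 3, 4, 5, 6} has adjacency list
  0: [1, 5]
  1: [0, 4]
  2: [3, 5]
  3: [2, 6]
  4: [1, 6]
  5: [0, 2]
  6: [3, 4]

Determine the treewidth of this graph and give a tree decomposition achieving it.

Treewidth 2.
One such decomposition:
Bags: B1 = {2, 3, 5}  B2 = {3, 5, 6}  B3 = {4, 5, 6}  B4 = {1, 4, 5}  B5 = {0, 1, 5}
Tree: B1–B2, B2–B3, B3–B4, B4–B5

Each bag holds 3 vertices, so the decomposition has width 2, which upper-bounds the treewidth. For the lower bound, G contains the cycle 5–2–3–6–4–1–0–5, so G is not a forest; only forests have treewidth ≤ 1, hence tw(G) ≥ 2. Combining the bounds, tw(G) = 2.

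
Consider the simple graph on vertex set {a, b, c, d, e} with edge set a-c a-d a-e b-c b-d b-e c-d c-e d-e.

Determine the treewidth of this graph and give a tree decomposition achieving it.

Each bag holds 4 vertices, so the decomposition has width 3, which upper-bounds the treewidth. On the other hand G contains the 4-clique {a, c, d, e}. A clique must lie in a single bag of any decomposition, so no decomposition can have width below 3. The upper and lower bounds meet at 3, so that is the treewidth.

Treewidth 3.
One such decomposition:
Bags: B1 = {b, c, d, e}  B2 = {a, c, d, e}
Tree: B1–B2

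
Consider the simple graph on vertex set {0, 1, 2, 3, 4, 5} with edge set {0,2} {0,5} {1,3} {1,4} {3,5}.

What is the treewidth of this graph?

1

A width-1 tree decomposition is:
Bags: B1 = {1, 4}  B2 = {1, 3}  B3 = {3, 5}  B4 = {0, 5}  B5 = {0, 2}
Tree: B1–B2, B2–B3, B3–B4, B4–B5
Each bag holds 2 vertices, so the decomposition has width 1, which upper-bounds the treewidth. G has an edge, so its treewidth is at least 1. The upper and lower bounds meet at 1, so that is the treewidth.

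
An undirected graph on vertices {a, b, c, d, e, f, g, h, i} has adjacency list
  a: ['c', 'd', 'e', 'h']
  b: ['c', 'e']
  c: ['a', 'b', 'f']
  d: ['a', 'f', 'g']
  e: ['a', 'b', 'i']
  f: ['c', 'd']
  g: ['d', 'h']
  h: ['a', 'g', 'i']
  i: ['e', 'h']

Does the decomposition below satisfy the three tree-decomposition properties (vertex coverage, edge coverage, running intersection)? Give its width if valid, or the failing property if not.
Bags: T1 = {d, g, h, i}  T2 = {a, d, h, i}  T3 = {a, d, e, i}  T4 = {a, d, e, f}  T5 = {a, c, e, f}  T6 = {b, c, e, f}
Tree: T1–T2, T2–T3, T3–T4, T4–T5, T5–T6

Yes; width 3.

Every vertex of G appears in some bag (union = {a, b, c, d, e, f, g, h, i}); every edge is covered by a bag; and for each vertex v the set of bags containing v is connected in the bag tree. The decomposition is therefore valid. The largest bag has 4 vertices, so the width is 3.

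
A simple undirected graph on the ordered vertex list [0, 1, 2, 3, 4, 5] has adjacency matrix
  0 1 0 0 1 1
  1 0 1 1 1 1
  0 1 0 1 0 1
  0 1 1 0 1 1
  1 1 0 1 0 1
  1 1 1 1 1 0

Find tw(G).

A width-3 tree decomposition is:
Bags: B1 = {1, 3, 4, 5}  B2 = {1, 2, 3, 5}  B3 = {0, 1, 4, 5}
Tree: B1–B2, B1–B3
Each bag holds 4 vertices, so the decomposition has width 3, which upper-bounds the treewidth. On the other hand G contains the 4-clique {0, 1, 4, 5}. A clique must lie in a single bag of any decomposition, so no decomposition can have width below 3. Therefore the treewidth is 3.

3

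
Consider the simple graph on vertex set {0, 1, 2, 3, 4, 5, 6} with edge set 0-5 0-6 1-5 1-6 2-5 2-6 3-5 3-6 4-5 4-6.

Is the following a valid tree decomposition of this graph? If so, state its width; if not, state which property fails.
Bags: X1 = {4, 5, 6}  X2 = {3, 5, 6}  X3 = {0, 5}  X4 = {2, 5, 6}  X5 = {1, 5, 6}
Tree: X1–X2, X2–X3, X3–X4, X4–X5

No — edge (6,0) lies in no bag.

A tree decomposition must satisfy three properties: every vertex lies in some bag; for every edge, both endpoints lie together in some bag; and for every vertex, the bags containing it form a connected subtree. Here edge (6,0) lies in no bag, so the decomposition is invalid.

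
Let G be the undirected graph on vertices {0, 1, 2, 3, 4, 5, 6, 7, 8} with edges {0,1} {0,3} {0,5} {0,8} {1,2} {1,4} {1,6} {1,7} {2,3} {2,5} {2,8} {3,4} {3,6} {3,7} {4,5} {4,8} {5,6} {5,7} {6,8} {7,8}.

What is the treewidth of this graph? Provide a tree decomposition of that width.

The largest bag has 5 vertices, giving width 4; this decomposition certifies tw(G) ≤ 4. For the lower bound: the 5 vertex sets {0,5}, {3,6}, {1,7}, {8}, {2} are disjoint, each induces a connected subgraph, and every pair is joined by at least one edge of G. Contracting each set to a single vertex therefore yields K_{5} as a minor, and since treewidth is minor-monotone, tw(G) ≥ tw(K_{5}) = 4. The upper and lower bounds meet at 4, so that is the treewidth.

Treewidth 4.
One such decomposition:
Bags: B1 = {0, 1, 3, 5, 8}  B2 = {1, 3, 5, 6, 8}  B3 = {1, 3, 5, 7, 8}  B4 = {1, 2, 3, 5, 8}  B5 = {1, 3, 4, 5, 8}
Tree: B1–B2, B2–B3, B3–B4, B4–B5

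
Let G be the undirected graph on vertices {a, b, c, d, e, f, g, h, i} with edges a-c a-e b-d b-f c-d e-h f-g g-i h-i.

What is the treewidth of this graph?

2

A width-2 tree decomposition is:
Bags: B1 = {b, c, d}  B2 = {a, b, c}  B3 = {a, b, e}  B4 = {b, e, h}  B5 = {b, h, i}  B6 = {b, g, i}  B7 = {b, f, g}
Tree: B1–B2, B2–B3, B3–B4, B4–B5, B5–B6, B6–B7
Every bag has size at most 3, so the width is 3 − 1 = 2 and tw(G) ≤ 2. Since b–d–c–a–e–h–i–g–f–b is a cycle in G, G is not acyclic. Forests are exactly the graphs of treewidth ≤ 1, so tw(G) ≥ 2. Hence tw(G) = 2 exactly.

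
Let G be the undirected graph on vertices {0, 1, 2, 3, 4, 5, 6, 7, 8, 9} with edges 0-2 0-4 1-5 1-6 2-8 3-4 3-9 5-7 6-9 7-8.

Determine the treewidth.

2

A width-2 tree decomposition is:
Bags: B1 = {1, 5, 7}  B2 = {1, 7, 8}  B3 = {1, 2, 8}  B4 = {0, 1, 2}  B5 = {0, 1, 4}  B6 = {1, 3, 4}  B7 = {1, 3, 9}  B8 = {1, 6, 9}
Tree: B1–B2, B2–B3, B3–B4, B4–B5, B5–B6, B6–B7, B7–B8
Every bag has size at most 3, so the width is 3 − 1 = 2 and tw(G) ≤ 2. Since 1–5–7–8–2–0–4–3–9–6–1 is a cycle in G, G is not acyclic. Forests are exactly the graphs of treewidth ≤ 1, so tw(G) ≥ 2. The upper and lower bounds meet at 2, so that is the treewidth.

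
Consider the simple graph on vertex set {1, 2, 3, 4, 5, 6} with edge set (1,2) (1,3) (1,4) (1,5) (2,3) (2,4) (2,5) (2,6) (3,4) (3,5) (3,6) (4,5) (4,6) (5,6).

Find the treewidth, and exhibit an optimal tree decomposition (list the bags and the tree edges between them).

The largest bag has 5 vertices, giving width 4; this decomposition certifies tw(G) ≤ 4. For the lower bound, the 5 vertices {1, 2, 3, 4, 5} are pairwise adjacent, and any tree decomposition puts a clique entirely inside one bag — forcing width ≥ 4. Combining the bounds, tw(G) = 4.

Treewidth 4.
One optimal decomposition is:
Bags: B1 = {1, 2, 3, 4, 5}  B2 = {2, 3, 4, 5, 6}
Tree: B1–B2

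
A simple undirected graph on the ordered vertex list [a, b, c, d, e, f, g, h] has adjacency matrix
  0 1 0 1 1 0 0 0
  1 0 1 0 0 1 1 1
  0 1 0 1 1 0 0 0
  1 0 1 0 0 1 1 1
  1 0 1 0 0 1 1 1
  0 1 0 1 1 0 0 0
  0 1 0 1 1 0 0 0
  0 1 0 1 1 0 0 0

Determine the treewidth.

3

A width-3 tree decomposition is:
Bags: B1 = {b, d, e, h}  B2 = {b, d, e, f}  B3 = {a, b, d, e}  B4 = {b, d, e, g}  B5 = {b, c, d, e}
Tree: B1–B2, B2–B3, B3–B4, B4–B5
Each bag holds 4 vertices, so the decomposition has width 3, which upper-bounds the treewidth. For the lower bound: the 4 vertex sets {b,h}, {d,f}, {e}, {a} are disjoint, each induces a connected subgraph, and every pair is joined by at least one edge of G. Contracting each set to a single vertex therefore yields K_{4} as a minor, and since treewidth is minor-monotone, tw(G) ≥ tw(K_{4}) = 3. Therefore the treewidth is 3.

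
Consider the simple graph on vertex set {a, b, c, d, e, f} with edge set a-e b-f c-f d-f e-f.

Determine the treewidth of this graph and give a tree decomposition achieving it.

Every bag has size at most 2, so the width is 2 − 1 = 1 and tw(G) ≤ 1. Since G has at least one edge (e.g. f–e), it is not an edgeless graph, so tw(G) ≥ 1. Combining the bounds, tw(G) = 1.

Treewidth 1.
One such decomposition:
Bags: B1 = {e, f}  B2 = {d, f}  B3 = {a, e}  B4 = {c, f}  B5 = {b, f}
Tree: B1–B2, B1–B3, B1–B4, B2–B5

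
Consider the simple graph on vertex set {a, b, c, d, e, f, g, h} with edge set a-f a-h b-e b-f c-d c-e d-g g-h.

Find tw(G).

2

A width-2 tree decomposition is:
Bags: B1 = {d, g, h}  B2 = {c, d, h}  B3 = {c, e, h}  B4 = {b, e, h}  B5 = {b, f, h}  B6 = {a, f, h}
Tree: B1–B2, B2–B3, B3–B4, B4–B5, B5–B6
The largest bag has 3 vertices, giving width 2; this decomposition certifies tw(G) ≤ 2. Since h–g–d–c–e–b–f–a–h is a cycle in G, G is not acyclic. Forests are exactly the graphs of treewidth ≤ 1, so tw(G) ≥ 2. Combining the bounds, tw(G) = 2.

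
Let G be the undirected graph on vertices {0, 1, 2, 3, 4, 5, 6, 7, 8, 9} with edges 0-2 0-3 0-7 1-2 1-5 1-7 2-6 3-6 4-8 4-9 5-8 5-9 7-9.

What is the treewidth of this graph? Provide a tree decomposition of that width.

The largest bag has 3 vertices, giving width 2; this decomposition certifies tw(G) ≤ 2. Since 6–3–0–2–6 is a cycle in G, G is not acyclic. Forests are exactly the graphs of treewidth ≤ 1, so tw(G) ≥ 2. Therefore the treewidth is 2.

Treewidth 2.
One such decomposition:
Bags: B1 = {2, 3, 6}  B2 = {0, 2, 3}  B3 = {0, 1, 2}  B4 = {0, 1, 7}  B5 = {1, 5, 7}  B6 = {5, 7, 9}  B7 = {5, 8, 9}  B8 = {4, 8, 9}
Tree: B1–B2, B2–B3, B3–B4, B4–B5, B5–B6, B6–B7, B7–B8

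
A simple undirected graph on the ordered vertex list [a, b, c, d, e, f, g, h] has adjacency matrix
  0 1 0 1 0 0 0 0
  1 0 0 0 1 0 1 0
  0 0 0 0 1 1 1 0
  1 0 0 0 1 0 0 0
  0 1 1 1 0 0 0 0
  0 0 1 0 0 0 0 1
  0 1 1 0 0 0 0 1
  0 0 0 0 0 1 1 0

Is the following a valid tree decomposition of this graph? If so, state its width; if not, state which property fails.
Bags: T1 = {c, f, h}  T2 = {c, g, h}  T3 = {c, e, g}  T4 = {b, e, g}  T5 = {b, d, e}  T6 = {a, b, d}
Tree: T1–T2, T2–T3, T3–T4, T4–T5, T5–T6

Yes; width 2.

Checking the three conditions: (i) the bags cover all of {a, b, c, d, e, f, g, h}; (ii) for each edge, some bag contains both endpoints; (iii) the bags containing any fixed vertex form a subtree. All hold, so the decomposition is valid with width 3 − 1 = 2.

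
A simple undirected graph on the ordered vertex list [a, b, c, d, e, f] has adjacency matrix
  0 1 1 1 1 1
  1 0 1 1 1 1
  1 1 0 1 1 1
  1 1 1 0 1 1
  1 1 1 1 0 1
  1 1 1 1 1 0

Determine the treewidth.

A width-5 tree decomposition is:
Bags: B1 = {a, b, c, d, e, f}
Tree: (single bag)
A single bag containing all 6 vertices is trivially a valid decomposition of width 5. Conversely, {a, b, c, d, e, f} is a clique of size 6, and the vertices of any clique must share a bag in every tree decomposition; so some bag has ≥ 6 vertices and tw(G) ≥ 5. The upper and lower bounds meet at 5, so that is the treewidth.

5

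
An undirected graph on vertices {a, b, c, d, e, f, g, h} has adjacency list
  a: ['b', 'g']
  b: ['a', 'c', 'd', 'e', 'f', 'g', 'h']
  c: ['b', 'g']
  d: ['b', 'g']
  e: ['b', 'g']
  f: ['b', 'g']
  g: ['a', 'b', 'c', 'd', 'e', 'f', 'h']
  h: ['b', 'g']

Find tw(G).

A width-2 tree decomposition is:
Bags: B1 = {b, d, g}  B2 = {a, b, g}  B3 = {b, f, g}  B4 = {b, c, g}  B5 = {b, e, g}  B6 = {b, g, h}
Tree: B1–B2, B2–B3, B1–B4, B2–B5, B4–B6
Each bag holds 3 vertices, so the decomposition has width 2, which upper-bounds the treewidth. Conversely, {b, d, g} is a clique of size 3, and the vertices of any clique must share a bag in every tree decomposition; so some bag has ≥ 3 vertices and tw(G) ≥ 2. Therefore the treewidth is 2.

2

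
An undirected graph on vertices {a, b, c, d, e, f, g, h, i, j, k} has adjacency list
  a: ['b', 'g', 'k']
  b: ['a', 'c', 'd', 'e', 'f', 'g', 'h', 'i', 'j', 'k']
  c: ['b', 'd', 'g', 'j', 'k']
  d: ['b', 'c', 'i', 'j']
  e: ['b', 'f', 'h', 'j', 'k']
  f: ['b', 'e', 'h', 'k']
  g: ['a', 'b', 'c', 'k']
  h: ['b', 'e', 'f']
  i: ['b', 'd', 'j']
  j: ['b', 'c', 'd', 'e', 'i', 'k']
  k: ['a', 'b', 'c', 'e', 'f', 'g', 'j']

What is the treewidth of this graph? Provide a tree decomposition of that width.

Every bag has size at most 4, so the width is 4 − 1 = 3 and tw(G) ≤ 3. For the lower bound, the 4 vertices {b, c, d, j} are pairwise adjacent, and any tree decomposition puts a clique entirely inside one bag — forcing width ≥ 3. The upper and lower bounds meet at 3, so that is the treewidth.

Treewidth 3.
Bags: B1 = {b, c, g, k}  B2 = {b, c, j, k}  B3 = {b, e, j, k}  B4 = {b, c, d, j}  B5 = {b, e, f, k}  B6 = {b, d, i, j}  B7 = {a, b, g, k}  B8 = {b, e, f, h}
Tree: B1–B2, B2–B3, B2–B4, B3–B5, B4–B6, B1–B7, B5–B8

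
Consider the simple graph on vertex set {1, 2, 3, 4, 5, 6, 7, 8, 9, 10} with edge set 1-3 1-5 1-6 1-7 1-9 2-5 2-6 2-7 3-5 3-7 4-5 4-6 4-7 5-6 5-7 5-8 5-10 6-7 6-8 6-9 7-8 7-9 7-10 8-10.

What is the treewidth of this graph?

3

A width-3 tree decomposition is:
Bags: B1 = {1, 5, 6, 7}  B2 = {5, 6, 7, 8}  B3 = {4, 5, 6, 7}  B4 = {1, 3, 5, 7}  B5 = {5, 7, 8, 10}  B6 = {1, 6, 7, 9}  B7 = {2, 5, 6, 7}
Tree: B1–B2, B1–B3, B1–B4, B2–B5, B1–B6, B1–B7
Each bag holds 4 vertices, so the decomposition has width 3, which upper-bounds the treewidth. For the lower bound, the 4 vertices {1, 6, 7, 9} are pairwise adjacent, and any tree decomposition puts a clique entirely inside one bag — forcing width ≥ 3. Combining the bounds, tw(G) = 3.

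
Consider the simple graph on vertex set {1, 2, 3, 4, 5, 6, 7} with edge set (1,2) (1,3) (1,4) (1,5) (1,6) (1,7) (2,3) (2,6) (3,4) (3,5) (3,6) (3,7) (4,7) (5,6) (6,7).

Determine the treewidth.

A width-3 tree decomposition is:
Bags: B1 = {1, 2, 3, 6}  B2 = {1, 3, 6, 7}  B3 = {1, 3, 4, 7}  B4 = {1, 3, 5, 6}
Tree: B1–B2, B2–B3, B1–B4
Each bag holds 4 vertices, so the decomposition has width 3, which upper-bounds the treewidth. On the other hand G contains the 4-clique {1, 3, 4, 7}. A clique must lie in a single bag of any decomposition, so no decomposition can have width below 3. Therefore the treewidth is 3.

3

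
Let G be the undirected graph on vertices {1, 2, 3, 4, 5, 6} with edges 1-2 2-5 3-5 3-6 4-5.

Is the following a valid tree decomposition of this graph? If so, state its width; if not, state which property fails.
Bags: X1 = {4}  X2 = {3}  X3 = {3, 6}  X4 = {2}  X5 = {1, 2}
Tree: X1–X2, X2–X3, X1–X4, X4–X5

No — vertex 5 appears in no bag.

A tree decomposition must satisfy three properties: every vertex lies in some bag; for every edge, both endpoints lie together in some bag; and for every vertex, the bags containing it form a connected subtree. Here vertex 5 appears in no bag, so the decomposition is invalid.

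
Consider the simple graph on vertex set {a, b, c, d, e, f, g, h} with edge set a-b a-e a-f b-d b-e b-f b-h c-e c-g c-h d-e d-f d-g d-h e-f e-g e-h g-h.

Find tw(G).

A width-3 tree decomposition is:
Bags: B1 = {b, d, e, h}  B2 = {d, e, g, h}  B3 = {b, d, e, f}  B4 = {c, e, g, h}  B5 = {a, b, e, f}
Tree: B1–B2, B1–B3, B2–B4, B3–B5
The largest bag has 4 vertices, giving width 3; this decomposition certifies tw(G) ≤ 3. On the other hand G contains the 4-clique {d, e, g, h}. A clique must lie in a single bag of any decomposition, so no decomposition can have width below 3. Therefore the treewidth is 3.

3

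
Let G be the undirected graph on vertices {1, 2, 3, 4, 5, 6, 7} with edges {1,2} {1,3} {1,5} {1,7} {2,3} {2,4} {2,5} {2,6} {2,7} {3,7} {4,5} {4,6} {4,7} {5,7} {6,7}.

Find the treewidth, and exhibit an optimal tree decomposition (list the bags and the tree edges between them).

Treewidth 3.
One such decomposition:
Bags: B1 = {1, 2, 5, 7}  B2 = {2, 4, 5, 7}  B3 = {2, 4, 6, 7}  B4 = {1, 2, 3, 7}
Tree: B1–B2, B2–B3, B1–B4

Every bag has size at most 4, so the width is 4 − 1 = 3 and tw(G) ≤ 3. For the lower bound, the 4 vertices {1, 2, 3, 7} are pairwise adjacent, and any tree decomposition puts a clique entirely inside one bag — forcing width ≥ 3. The upper and lower bounds meet at 3, so that is the treewidth.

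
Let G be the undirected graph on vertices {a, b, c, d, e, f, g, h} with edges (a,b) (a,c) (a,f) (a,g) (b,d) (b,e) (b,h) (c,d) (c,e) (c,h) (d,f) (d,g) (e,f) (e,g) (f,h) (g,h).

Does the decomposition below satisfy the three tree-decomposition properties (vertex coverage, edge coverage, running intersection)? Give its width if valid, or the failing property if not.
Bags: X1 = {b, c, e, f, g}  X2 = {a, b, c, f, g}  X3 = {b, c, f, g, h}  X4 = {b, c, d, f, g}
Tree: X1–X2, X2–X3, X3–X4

Yes; width 4.

Every vertex of G appears in some bag (union = {a, b, c, d, e, f, g, h}); every edge is covered by a bag; and for each vertex v the set of bags containing v is connected in the bag tree. The decomposition is therefore valid. The largest bag has 5 vertices, so the width is 4.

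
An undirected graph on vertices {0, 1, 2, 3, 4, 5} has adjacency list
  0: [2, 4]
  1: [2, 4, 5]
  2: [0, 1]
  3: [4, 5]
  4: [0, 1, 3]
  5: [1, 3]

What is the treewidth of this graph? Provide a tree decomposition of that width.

Every bag has size at most 3, so the width is 3 − 1 = 2 and tw(G) ≤ 2. Since 3–5–1–4–3 is a cycle in G, G is not acyclic. Forests are exactly the graphs of treewidth ≤ 1, so tw(G) ≥ 2. The upper and lower bounds meet at 2, so that is the treewidth.

Treewidth 2.
Bags: B1 = {3, 4, 5}  B2 = {1, 4, 5}  B3 = {0, 1, 4}  B4 = {0, 1, 2}
Tree: B1–B2, B2–B3, B3–B4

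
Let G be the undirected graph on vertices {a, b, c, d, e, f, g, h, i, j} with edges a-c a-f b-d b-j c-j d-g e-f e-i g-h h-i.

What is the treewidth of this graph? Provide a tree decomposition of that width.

Treewidth 2.
One optimal decomposition is:
Bags: B1 = {d, g, h}  B2 = {b, d, h}  B3 = {b, h, j}  B4 = {c, h, j}  B5 = {a, c, h}  B6 = {a, f, h}  B7 = {e, f, h}  B8 = {e, h, i}
Tree: B1–B2, B2–B3, B3–B4, B4–B5, B5–B6, B6–B7, B7–B8

Every bag has size at most 3, so the width is 3 − 1 = 2 and tw(G) ≤ 2. Since h–g–d–b–j–c–a–f–e–i–h is a cycle in G, G is not acyclic. Forests are exactly the graphs of treewidth ≤ 1, so tw(G) ≥ 2. The upper and lower bounds meet at 2, so that is the treewidth.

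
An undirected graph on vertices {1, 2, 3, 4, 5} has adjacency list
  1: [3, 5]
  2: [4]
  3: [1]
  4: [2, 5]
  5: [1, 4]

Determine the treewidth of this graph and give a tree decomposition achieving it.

Each bag holds 2 vertices, so the decomposition has width 1, which upper-bounds the treewidth. Since G has at least one edge (e.g. 4–5), it is not an edgeless graph, so tw(G) ≥ 1. The upper and lower bounds meet at 1, so that is the treewidth.

Treewidth 1.
One optimal decomposition is:
Bags: B1 = {4, 5}  B2 = {1, 5}  B3 = {2, 4}  B4 = {1, 3}
Tree: B1–B2, B1–B3, B2–B4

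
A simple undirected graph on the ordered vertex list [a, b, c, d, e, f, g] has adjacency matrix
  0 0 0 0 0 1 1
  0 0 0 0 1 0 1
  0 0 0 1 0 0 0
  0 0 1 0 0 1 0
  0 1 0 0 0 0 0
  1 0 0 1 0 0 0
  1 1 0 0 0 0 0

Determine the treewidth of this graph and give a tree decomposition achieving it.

Every bag has size at most 2, so the width is 2 − 1 = 1 and tw(G) ≤ 1. Any graph with an edge has treewidth ≥ 1, and G has the edge c–d. Combining the bounds, tw(G) = 1.

Treewidth 1.
Bags: B1 = {c, d}  B2 = {d, f}  B3 = {a, f}  B4 = {a, g}  B5 = {b, g}  B6 = {b, e}
Tree: B1–B2, B2–B3, B3–B4, B4–B5, B5–B6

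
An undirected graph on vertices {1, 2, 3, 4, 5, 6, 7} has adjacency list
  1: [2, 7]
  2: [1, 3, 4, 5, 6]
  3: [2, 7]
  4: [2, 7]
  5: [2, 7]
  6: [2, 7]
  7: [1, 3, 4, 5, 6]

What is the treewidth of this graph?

2

A width-2 tree decomposition is:
Bags: B1 = {2, 3, 7}  B2 = {2, 5, 7}  B3 = {1, 2, 7}  B4 = {2, 4, 7}  B5 = {2, 6, 7}
Tree: B1–B2, B2–B3, B3–B4, B4–B5
Every bag has size at most 3, so the width is 3 − 1 = 2 and tw(G) ≤ 2. The edges 7–3–2–5–7 form a cycle, so G is not a tree and its treewidth is at least 2. Therefore the treewidth is 2.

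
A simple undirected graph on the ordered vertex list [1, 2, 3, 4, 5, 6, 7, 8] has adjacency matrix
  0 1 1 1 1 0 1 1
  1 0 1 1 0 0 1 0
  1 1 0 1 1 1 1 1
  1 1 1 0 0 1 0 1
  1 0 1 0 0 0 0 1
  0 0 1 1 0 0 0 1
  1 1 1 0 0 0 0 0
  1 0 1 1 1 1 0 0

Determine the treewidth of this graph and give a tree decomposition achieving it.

Treewidth 3.
One optimal decomposition is:
Bags: B1 = {1, 2, 3, 4}  B2 = {1, 3, 4, 8}  B3 = {1, 3, 5, 8}  B4 = {1, 2, 3, 7}  B5 = {3, 4, 6, 8}
Tree: B1–B2, B2–B3, B1–B4, B2–B5

The largest bag has 4 vertices, giving width 3; this decomposition certifies tw(G) ≤ 3. On the other hand G contains the 4-clique {1, 3, 4, 8}. A clique must lie in a single bag of any decomposition, so no decomposition can have width below 3. Hence tw(G) = 3 exactly.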